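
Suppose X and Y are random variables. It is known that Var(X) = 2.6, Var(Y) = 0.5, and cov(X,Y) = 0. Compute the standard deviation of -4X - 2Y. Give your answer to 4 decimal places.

6.6030

Var(-4X - 2Y) = (-4)²·Var(X) + (-2)²·Var(Y) + 2·(-4)·(-2)·cov(X,Y)
= 16·2.6 + 4·0.5 + 16·0 = 43.6
SD(-4X - 2Y) = √43.6 ≈ 6.6030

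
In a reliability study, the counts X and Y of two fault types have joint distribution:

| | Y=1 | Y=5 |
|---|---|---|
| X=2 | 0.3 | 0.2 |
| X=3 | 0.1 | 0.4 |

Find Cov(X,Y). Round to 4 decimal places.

0.4000

E[X] = 2.5,  E[Y] = 3.4
E[XY] = 8.9
Cov(X,Y) = E[XY] − E[X]E[Y] = 8.9 − (2.5)(3.4) = 0.4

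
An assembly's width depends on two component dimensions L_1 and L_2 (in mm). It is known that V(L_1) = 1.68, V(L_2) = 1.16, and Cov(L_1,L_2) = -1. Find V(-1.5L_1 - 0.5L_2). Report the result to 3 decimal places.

V(-1.5L_1 - 0.5L_2) = (-1.5)²·V(L_1) + (-0.5)²·V(L_2) + 2·(-1.5)·(-0.5)·Cov(L_1,L_2)
= 2.25·1.68 + 0.25·1.16 + 1.5·-1 = 2.57

2.570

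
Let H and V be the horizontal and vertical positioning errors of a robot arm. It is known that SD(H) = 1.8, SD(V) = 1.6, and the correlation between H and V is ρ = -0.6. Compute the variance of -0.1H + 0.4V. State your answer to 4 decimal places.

0.5802

Var(H) = (1.8)² = 3.24;  Var(V) = (1.6)² = 2.56
Cov(H,V) = ρ·SD(H)·SD(V) = -0.6·1.8·1.6 = -1.728
Var(-0.1H + 0.4V) = (-0.1)²·Var(H) + (0.4)²·Var(V) + 2·(-0.1)·(0.4)·Cov(H,V)
= 0.01·3.24 + 0.16·2.56 + -0.08·-1.728 = 0.58024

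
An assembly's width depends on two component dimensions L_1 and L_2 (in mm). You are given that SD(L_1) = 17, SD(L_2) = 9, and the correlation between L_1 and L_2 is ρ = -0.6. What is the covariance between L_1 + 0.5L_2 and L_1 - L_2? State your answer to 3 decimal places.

294.400

Var(L_1) = (17)² = 289;  Var(L_2) = (9)² = 81
Cov(L_1,L_2) = ρ·SD(L_1)·SD(L_2) = -0.6·17·9 = -91.8
Cov(L_1 + 0.5L_2, L_1 - L_2) = (1)(1)Var(L_1) + (0.5)(-1)Var(L_2) + [(1)(-1) + (0.5)(1)]Cov(L_1,L_2)
= 1·289 + -0.5·81 + -0.5·-91.8 = 294.4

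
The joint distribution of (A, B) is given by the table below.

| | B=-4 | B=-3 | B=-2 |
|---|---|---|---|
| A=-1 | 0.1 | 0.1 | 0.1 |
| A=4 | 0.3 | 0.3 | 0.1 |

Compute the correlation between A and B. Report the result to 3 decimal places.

-0.175

E[A] = 2.5,  E[B] = -3.2
E[AB] = -8.3
Cov(A,B) = E[AB] − E[A]E[B] = -8.3 − (2.5)(-3.2) = -0.3
V(A) = 5.25,  V(B) = 0.56
ρ = -0.3 / √(5.25·0.56) ≈ -0.175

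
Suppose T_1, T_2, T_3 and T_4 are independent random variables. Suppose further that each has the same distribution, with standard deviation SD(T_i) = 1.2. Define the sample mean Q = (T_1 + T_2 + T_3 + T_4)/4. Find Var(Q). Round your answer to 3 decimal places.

0.360

Var(T_i) = (1.2)² = 1.44
By independence, Var(Q) = (0.25)²Var(T_1) + (0.25)²Var(T_2) + (0.25)²Var(T_3) + (0.25)²Var(T_4)
= (0.25)²·1.44 + (0.25)²·1.44 + (0.25)²·1.44 + (0.25)²·1.44 = 0.36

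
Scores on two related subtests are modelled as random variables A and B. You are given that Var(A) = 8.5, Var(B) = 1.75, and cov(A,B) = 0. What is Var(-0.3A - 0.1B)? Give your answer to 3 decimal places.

0.783

Var(-0.3A - 0.1B) = (-0.3)²·Var(A) + (-0.1)²·Var(B) + 2·(-0.3)·(-0.1)·cov(A,B)
= 0.09·8.5 + 0.01·1.75 + 0.06·0 = 0.7825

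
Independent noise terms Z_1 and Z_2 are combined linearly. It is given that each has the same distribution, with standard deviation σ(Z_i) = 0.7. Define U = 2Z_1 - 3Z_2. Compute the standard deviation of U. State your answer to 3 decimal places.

2.524

Var(Z_i) = (0.7)² = 0.49
By independence, Var(U) = (2)²Var(Z_1) + (-3)²Var(Z_2)
= (2)²·0.49 + (-3)²·0.49 = 6.37
σ(U) = √6.37 ≈ 2.524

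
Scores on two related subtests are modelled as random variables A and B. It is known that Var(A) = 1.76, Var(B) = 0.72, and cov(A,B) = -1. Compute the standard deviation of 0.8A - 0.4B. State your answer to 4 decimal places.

1.3717

Var(0.8A - 0.4B) = (0.8)²·Var(A) + (-0.4)²·Var(B) + 2·(0.8)·(-0.4)·cov(A,B)
= 0.64·1.76 + 0.16·0.72 + -0.64·-1 = 1.8816
sd(0.8A - 0.4B) = √1.8816 ≈ 1.3717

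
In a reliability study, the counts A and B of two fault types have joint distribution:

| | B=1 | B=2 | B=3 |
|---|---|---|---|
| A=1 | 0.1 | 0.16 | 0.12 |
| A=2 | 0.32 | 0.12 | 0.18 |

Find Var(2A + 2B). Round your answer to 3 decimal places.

E[A] = 1.62,  E[B] = 1.88,  E[AB] = 2.98
Var(A) = 2.86 − (1.62)² = 0.2356;  Var(B) = 4.24 − (1.88)² = 0.7056
cov(A,B) = 2.98 − (1.62)(1.88) = -0.0656
Var(2A + 2B) = (2)²·0.2356 + (2)²·0.7056 + 2·(2)·(2)·-0.0656 = 3.24

3.240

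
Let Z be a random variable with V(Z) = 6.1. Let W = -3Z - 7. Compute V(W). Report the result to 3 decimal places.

V(-3Z - 7) = (-3)²·V(Z) = 9·6.1 = 54.9

54.900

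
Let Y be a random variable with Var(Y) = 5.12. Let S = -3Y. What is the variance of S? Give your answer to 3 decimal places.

46.080

Var(-3Y) = (-3)²·Var(Y) = 9·5.12 = 46.08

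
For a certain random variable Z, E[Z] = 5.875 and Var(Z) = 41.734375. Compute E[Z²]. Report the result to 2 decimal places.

E[Z²] = Var(Z) + (E[Z])² = 41.734375 + (5.875)² = 76.25

76.25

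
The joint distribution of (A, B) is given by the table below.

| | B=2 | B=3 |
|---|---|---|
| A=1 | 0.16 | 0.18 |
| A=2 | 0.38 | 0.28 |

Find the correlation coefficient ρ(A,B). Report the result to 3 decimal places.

-0.100

E[A] = 1.66,  E[B] = 2.46
E[AB] = 4.06
cov(A,B) = E[AB] − E[A]E[B] = 4.06 − (1.66)(2.46) = -0.0236
var(A) = 0.2244,  var(B) = 0.2484
ρ = -0.0236 / √(0.2244·0.2484) ≈ -0.100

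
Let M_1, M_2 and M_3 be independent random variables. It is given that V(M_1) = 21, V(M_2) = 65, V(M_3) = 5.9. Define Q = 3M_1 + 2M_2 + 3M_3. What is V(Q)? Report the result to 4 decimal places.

By independence, V(Q) = (3)²V(M_1) + (2)²V(M_2) + (3)²V(M_3)
= (3)²·21 + (2)²·65 + (3)²·5.9 = 502.1

502.1000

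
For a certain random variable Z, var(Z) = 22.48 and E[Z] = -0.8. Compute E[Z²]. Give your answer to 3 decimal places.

23.120

E[Z²] = var(Z) + (E[Z])² = 22.48 + (-0.8)² = 23.12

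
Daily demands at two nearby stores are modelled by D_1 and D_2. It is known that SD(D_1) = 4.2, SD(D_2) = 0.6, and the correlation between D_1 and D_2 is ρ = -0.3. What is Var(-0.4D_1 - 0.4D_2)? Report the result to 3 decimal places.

Var(D_1) = (4.2)² = 17.64;  Var(D_2) = (0.6)² = 0.36
cov(D_1,D_2) = ρ·SD(D_1)·SD(D_2) = -0.3·4.2·0.6 = -0.756
Var(-0.4D_1 - 0.4D_2) = (-0.4)²·Var(D_1) + (-0.4)²·Var(D_2) + 2·(-0.4)·(-0.4)·cov(D_1,D_2)
= 0.16·17.64 + 0.16·0.36 + 0.32·-0.756 = 2.63808

2.638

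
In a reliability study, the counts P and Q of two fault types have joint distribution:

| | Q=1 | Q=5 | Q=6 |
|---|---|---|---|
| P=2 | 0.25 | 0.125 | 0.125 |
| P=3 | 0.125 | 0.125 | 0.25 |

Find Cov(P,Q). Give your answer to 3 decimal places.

0.313

E[P] = 2.5,  E[Q] = 3.875
E[PQ] = 10
Cov(P,Q) = E[PQ] − E[P]E[Q] = 10 − (2.5)(3.875) = 0.3125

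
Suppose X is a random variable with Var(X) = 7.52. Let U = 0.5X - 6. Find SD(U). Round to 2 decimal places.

Var(0.5X - 6) = (0.5)²·7.52 = 1.88
SD(U) = √1.88 ≈ 1.37

1.37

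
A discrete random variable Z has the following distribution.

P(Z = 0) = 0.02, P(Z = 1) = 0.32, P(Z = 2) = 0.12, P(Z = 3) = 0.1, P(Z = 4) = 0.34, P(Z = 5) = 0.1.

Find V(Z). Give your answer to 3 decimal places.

2.242

E[Z] = (0)(0.02) + (1)(0.32) + (2)(0.12) + (3)(0.1) + (4)(0.34) + (5)(0.1) = 2.72
E[Z²] = (0)²(0.02) + (1)²(0.32) + (2)²(0.12) + (3)²(0.1) + (4)²(0.34) + (5)²(0.1) = 9.64
V(Z) = E[Z²] − (E[Z])² = 9.64 − (2.72)² = 2.2416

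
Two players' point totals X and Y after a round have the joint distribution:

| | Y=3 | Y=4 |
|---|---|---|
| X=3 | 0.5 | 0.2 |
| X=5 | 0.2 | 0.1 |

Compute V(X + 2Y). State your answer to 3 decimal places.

E[X] = 3.6,  E[Y] = 3.3,  E[XY] = 11.9
V(X) = 13.8 − (3.6)² = 0.84;  V(Y) = 11.1 − (3.3)² = 0.21
Cov(X,Y) = 11.9 − (3.6)(3.3) = 0.02
V(X + 2Y) = (1)²·0.84 + (2)²·0.21 + 2·(1)·(2)·0.02 = 1.76

1.760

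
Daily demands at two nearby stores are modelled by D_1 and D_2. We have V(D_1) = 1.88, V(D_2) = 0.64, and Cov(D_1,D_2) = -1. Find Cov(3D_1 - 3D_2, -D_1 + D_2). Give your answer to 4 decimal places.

-13.5600

Cov(3D_1 - 3D_2, -D_1 + D_2) = (3)(-1)V(D_1) + (-3)(1)V(D_2) + [(3)(1) + (-3)(-1)]Cov(D_1,D_2)
= -3·1.88 + -3·0.64 + 6·-1 = -13.56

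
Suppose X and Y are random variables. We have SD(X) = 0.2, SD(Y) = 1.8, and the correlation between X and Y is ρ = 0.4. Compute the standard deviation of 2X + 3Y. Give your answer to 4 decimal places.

Var(X) = (0.2)² = 0.04;  Var(Y) = (1.8)² = 3.24
cov(X,Y) = ρ·SD(X)·SD(Y) = 0.4·0.2·1.8 = 0.144
Var(2X + 3Y) = (2)²·Var(X) + (3)²·Var(Y) + 2·(2)·(3)·cov(X,Y)
= 4·0.04 + 9·3.24 + 12·0.144 = 31.048
SD(2X + 3Y) = √31.048 ≈ 5.5721

5.5721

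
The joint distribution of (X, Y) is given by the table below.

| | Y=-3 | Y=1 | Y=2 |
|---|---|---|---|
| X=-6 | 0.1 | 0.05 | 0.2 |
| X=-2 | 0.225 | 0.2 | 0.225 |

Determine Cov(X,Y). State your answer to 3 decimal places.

-0.425

E[X] = -3.4,  E[Y] = 0.125
E[XY] = -0.85
Cov(X,Y) = E[XY] − E[X]E[Y] = -0.85 − (-3.4)(0.125) = -0.425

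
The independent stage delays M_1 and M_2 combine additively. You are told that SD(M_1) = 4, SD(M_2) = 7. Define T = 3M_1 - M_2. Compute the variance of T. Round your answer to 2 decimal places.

V(M_1) = 16, V(M_2) = 49
By independence, V(T) = (3)²V(M_1) + (-1)²V(M_2)
= (3)²·16 + (-1)²·49 = 193

193.00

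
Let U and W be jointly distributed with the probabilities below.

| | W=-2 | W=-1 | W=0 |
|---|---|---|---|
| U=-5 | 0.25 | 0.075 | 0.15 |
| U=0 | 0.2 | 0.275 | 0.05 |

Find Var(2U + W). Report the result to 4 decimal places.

E[U] = -2.375,  E[W] = -1.25,  E[UW] = 2.875
Var(U) = 11.875 − (-2.375)² = 6.234375;  Var(W) = 2.15 − (-1.25)² = 0.5875
Cov(U,W) = 2.875 − (-2.375)(-1.25) = -0.09375
Var(2U + W) = (2)²·6.234375 + (1)²·0.5875 + 2·(2)·(1)·-0.09375 = 25.15

25.1500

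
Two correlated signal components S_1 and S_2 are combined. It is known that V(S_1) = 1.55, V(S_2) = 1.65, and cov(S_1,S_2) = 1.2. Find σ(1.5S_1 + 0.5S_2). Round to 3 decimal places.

V(1.5S_1 + 0.5S_2) = (1.5)²·V(S_1) + (0.5)²·V(S_2) + 2·(1.5)·(0.5)·cov(S_1,S_2)
= 2.25·1.55 + 0.25·1.65 + 1.5·1.2 = 5.7
σ(1.5S_1 + 0.5S_2) = √5.7 ≈ 2.387

2.387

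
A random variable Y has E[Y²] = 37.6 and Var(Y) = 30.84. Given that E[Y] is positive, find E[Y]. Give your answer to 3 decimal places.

2.600

(E[Y])² = E[Y²] − Var(Y) = 37.6 − 30.84 = 6.76
E[Y] = √6.76 = 2.6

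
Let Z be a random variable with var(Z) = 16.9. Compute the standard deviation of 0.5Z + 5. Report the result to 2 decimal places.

var(0.5Z + 5) = (0.5)²·16.9 = 4.225
SD(0.5Z + 5) = √4.225 ≈ 2.06

2.06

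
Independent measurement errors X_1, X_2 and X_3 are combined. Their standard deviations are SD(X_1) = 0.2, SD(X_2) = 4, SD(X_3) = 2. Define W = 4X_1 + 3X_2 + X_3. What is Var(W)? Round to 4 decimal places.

Var(X_1) = 0.04, Var(X_2) = 16, Var(X_3) = 4
By independence, Var(W) = (4)²Var(X_1) + (3)²Var(X_2) + (1)²Var(X_3)
= (4)²·0.04 + (3)²·16 + (1)²·4 = 148.64

148.6400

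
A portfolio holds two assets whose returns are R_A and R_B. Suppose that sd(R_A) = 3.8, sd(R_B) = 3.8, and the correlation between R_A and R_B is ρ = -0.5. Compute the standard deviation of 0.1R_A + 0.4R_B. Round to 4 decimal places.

1.3701

var(R_A) = (3.8)² = 14.44;  var(R_B) = (3.8)² = 14.44
Cov(R_A,R_B) = ρ·sd(R_A)·sd(R_B) = -0.5·3.8·3.8 = -7.22
var(0.1R_A + 0.4R_B) = (0.1)²·var(R_A) + (0.4)²·var(R_B) + 2·(0.1)·(0.4)·Cov(R_A,R_B)
= 0.01·14.44 + 0.16·14.44 + 0.08·-7.22 = 1.8772
sd(0.1R_A + 0.4R_B) = √1.8772 ≈ 1.3701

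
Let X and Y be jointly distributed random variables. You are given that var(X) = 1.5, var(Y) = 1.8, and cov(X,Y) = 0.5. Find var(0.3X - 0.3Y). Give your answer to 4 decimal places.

0.2070

var(0.3X - 0.3Y) = (0.3)²·var(X) + (-0.3)²·var(Y) + 2·(0.3)·(-0.3)·cov(X,Y)
= 0.09·1.5 + 0.09·1.8 + -0.18·0.5 = 0.207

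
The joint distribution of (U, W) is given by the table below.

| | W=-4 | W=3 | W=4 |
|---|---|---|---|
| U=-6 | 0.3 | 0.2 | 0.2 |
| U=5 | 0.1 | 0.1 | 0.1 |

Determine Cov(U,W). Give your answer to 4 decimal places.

E[U] = -2.7,  E[W] = 0.5
E[UW] = 0.3
Cov(U,W) = E[UW] − E[U]E[W] = 0.3 − (-2.7)(0.5) = 1.65

1.6500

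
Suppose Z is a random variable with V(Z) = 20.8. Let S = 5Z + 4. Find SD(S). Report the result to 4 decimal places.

22.8035

V(5Z + 4) = (5)²·20.8 = 520
SD(S) = √520 ≈ 22.8035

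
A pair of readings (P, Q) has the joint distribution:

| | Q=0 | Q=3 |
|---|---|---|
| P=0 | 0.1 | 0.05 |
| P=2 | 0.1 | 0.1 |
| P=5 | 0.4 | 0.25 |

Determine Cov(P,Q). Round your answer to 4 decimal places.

-0.0300

E[P] = 3.65,  E[Q] = 1.2
E[PQ] = 4.35
Cov(P,Q) = E[PQ] − E[P]E[Q] = 4.35 − (3.65)(1.2) = -0.03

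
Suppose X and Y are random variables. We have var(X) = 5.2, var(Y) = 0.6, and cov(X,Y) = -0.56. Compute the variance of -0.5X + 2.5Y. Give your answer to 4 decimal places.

var(-0.5X + 2.5Y) = (-0.5)²·var(X) + (2.5)²·var(Y) + 2·(-0.5)·(2.5)·cov(X,Y)
= 0.25·5.2 + 6.25·0.6 + -2.5·-0.56 = 6.45

6.4500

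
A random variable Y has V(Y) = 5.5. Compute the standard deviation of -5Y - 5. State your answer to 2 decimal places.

11.73

V(-5Y - 5) = (-5)²·5.5 = 137.5
sd(-5Y - 5) = √137.5 ≈ 11.73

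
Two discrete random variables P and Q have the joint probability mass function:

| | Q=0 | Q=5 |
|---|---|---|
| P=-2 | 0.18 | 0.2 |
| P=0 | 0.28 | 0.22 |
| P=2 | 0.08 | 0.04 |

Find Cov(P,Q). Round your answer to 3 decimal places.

-0.404

E[P] = -0.52,  E[Q] = 2.3
E[PQ] = -1.6
Cov(P,Q) = E[PQ] − E[P]E[Q] = -1.6 − (-0.52)(2.3) = -0.404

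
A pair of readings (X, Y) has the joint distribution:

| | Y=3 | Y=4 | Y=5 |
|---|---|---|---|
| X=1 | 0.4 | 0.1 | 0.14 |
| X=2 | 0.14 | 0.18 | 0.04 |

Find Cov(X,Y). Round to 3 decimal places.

E[X] = 1.36,  E[Y] = 3.64
E[XY] = 4.98
Cov(X,Y) = E[XY] − E[X]E[Y] = 4.98 − (1.36)(3.64) = 0.0296

0.030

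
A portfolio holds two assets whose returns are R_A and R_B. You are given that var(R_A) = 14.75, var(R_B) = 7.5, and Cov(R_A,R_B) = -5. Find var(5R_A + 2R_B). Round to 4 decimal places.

298.7500

var(5R_A + 2R_B) = (5)²·var(R_A) + (2)²·var(R_B) + 2·(5)·(2)·Cov(R_A,R_B)
= 25·14.75 + 4·7.5 + 20·-5 = 298.75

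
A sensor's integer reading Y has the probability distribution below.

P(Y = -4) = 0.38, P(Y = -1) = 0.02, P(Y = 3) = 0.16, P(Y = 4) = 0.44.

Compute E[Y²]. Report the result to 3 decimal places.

14.580

E[Y²] = (-4)²(0.38) + (-1)²(0.02) + (3)²(0.16) + (4)²(0.44) = 14.58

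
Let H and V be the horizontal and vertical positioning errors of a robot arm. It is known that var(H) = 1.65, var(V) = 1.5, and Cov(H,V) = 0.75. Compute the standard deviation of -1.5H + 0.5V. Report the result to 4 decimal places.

1.7212

var(-1.5H + 0.5V) = (-1.5)²·var(H) + (0.5)²·var(V) + 2·(-1.5)·(0.5)·Cov(H,V)
= 2.25·1.65 + 0.25·1.5 + -1.5·0.75 = 2.9625
SD(-1.5H + 0.5V) = √2.9625 ≈ 1.7212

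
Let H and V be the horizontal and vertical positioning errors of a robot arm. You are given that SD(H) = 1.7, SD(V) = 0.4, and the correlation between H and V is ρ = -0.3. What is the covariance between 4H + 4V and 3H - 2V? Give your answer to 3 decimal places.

var(H) = (1.7)² = 2.89;  var(V) = (0.4)² = 0.16
Cov(H,V) = ρ·SD(H)·SD(V) = -0.3·1.7·0.4 = -0.204
Cov(4H + 4V, 3H - 2V) = (4)(3)var(H) + (4)(-2)var(V) + [(4)(-2) + (4)(3)]Cov(H,V)
= 12·2.89 + -8·0.16 + 4·-0.204 = 32.584

32.584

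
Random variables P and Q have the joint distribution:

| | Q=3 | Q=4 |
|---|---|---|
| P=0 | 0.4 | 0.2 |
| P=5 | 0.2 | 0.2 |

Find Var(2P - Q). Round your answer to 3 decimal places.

E[P] = 2,  E[Q] = 3.4,  E[PQ] = 7
Var(P) = 10 − (2)² = 6;  Var(Q) = 11.8 − (3.4)² = 0.24
Cov(P,Q) = 7 − (2)(3.4) = 0.2
Var(2P - Q) = (2)²·6 + (-1)²·0.24 + 2·(2)·(-1)·0.2 = 23.44

23.440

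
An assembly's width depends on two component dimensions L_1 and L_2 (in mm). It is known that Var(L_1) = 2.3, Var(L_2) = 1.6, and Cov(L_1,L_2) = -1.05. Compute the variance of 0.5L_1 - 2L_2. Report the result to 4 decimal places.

Var(0.5L_1 - 2L_2) = (0.5)²·Var(L_1) + (-2)²·Var(L_2) + 2·(0.5)·(-2)·Cov(L_1,L_2)
= 0.25·2.3 + 4·1.6 + -2·-1.05 = 9.075

9.0750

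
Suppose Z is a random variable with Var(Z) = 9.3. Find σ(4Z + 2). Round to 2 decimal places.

Var(4Z + 2) = (4)²·9.3 = 148.8
σ(4Z + 2) = √148.8 ≈ 12.20

12.20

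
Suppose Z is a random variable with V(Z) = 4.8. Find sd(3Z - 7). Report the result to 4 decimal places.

6.5727

V(3Z - 7) = (3)²·4.8 = 43.2
sd(3Z - 7) = √43.2 ≈ 6.5727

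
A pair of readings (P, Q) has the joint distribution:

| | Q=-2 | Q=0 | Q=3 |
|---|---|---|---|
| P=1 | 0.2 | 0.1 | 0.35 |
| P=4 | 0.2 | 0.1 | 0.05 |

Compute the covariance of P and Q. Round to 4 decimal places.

-1.1700

E[P] = 2.05,  E[Q] = 0.4
E[PQ] = -0.35
cov(P,Q) = E[PQ] − E[P]E[Q] = -0.35 − (2.05)(0.4) = -1.17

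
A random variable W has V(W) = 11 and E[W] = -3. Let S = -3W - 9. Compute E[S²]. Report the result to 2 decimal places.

99.00

E[-3W - 9] = -3·-3 − 9 = 0
V(-3W - 9) = (-3)²·11 = 99
E[S²] = V(S) + (E[S])² = 99 + (0)² = 99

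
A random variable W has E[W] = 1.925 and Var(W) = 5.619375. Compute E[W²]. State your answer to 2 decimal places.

E[W²] = Var(W) + (E[W])² = 5.619375 + (1.925)² = 9.325

9.33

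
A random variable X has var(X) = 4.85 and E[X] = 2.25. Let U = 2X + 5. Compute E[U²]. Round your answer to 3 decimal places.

E[2X + 5] = 2·2.25 + 5 = 9.5
var(2X + 5) = (2)²·4.85 = 19.4
E[U²] = var(U) + (E[U])² = 19.4 + (9.5)² = 109.65

109.650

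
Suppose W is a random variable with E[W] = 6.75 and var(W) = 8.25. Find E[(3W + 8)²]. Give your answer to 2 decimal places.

872.31

E[3W + 8] = 3·6.75 + 8 = 28.25
var(3W + 8) = (3)²·8.25 = 74.25
E[(3W + 8)²] = var((3W + 8)) + (E[(3W + 8)])² = 74.25 + (28.25)² = 872.3125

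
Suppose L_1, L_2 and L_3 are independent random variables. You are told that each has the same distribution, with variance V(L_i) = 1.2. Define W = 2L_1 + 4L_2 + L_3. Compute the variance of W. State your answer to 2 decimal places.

25.20

By independence, V(W) = (2)²V(L_1) + (4)²V(L_2) + (1)²V(L_3)
= (2)²·1.2 + (4)²·1.2 + (1)²·1.2 = 25.2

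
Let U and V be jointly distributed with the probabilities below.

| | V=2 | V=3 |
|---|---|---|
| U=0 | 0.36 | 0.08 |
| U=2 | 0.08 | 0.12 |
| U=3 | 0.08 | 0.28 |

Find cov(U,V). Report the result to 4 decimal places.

E[U] = 1.48,  E[V] = 2.48
E[UV] = 4.04
cov(U,V) = E[UV] − E[U]E[V] = 4.04 − (1.48)(2.48) = 0.3696

0.3696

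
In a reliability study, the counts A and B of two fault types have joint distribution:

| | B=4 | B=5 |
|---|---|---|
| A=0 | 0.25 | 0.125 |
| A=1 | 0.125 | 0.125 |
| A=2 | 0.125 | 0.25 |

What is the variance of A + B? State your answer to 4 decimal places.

E[A] = 1,  E[B] = 4.5,  E[AB] = 4.625
Var(A) = 1.75 − (1)² = 0.75;  Var(B) = 20.5 − (4.5)² = 0.25
Cov(A,B) = 4.625 − (1)(4.5) = 0.125
Var(A + B) = (1)²·0.75 + (1)²·0.25 + 2·(1)·(1)·0.125 = 1.25

1.2500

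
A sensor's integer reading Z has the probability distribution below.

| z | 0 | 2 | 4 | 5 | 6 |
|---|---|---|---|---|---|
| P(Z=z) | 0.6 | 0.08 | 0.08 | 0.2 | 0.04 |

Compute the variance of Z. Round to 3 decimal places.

E[Z] = (0)(0.6) + (2)(0.08) + (4)(0.08) + (5)(0.2) + (6)(0.04) = 1.72
E[Z²] = (0)²(0.6) + (2)²(0.08) + (4)²(0.08) + (5)²(0.2) + (6)²(0.04) = 8.04
V(Z) = E[Z²] − (E[Z])² = 8.04 − (1.72)² = 5.0816

5.082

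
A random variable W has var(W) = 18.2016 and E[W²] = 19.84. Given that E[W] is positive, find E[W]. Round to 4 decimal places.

1.2800

(E[W])² = E[W²] − var(W) = 19.84 − 18.2016 = 1.6384
E[W] = √1.6384 = 1.28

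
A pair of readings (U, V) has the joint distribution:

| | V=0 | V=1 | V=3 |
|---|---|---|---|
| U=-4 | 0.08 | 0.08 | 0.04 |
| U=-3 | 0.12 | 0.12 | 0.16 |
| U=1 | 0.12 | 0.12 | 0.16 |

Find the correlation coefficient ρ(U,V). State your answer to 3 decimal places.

0.088

E[U] = -1.6,  E[V] = 1.4
E[UV] = -2
cov(U,V) = E[UV] − E[U]E[V] = -2 − (-1.6)(1.4) = 0.24
var(U) = 4.64,  var(V) = 1.6
ρ = 0.24 / √(4.64·1.6) ≈ 0.088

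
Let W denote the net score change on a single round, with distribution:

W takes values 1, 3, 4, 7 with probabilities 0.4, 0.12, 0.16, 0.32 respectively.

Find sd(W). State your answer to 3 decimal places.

2.544

E[W] = (1)(0.4) + (3)(0.12) + (4)(0.16) + (7)(0.32) = 3.64
E[W²] = (1)²(0.4) + (3)²(0.12) + (4)²(0.16) + (7)²(0.32) = 19.72
Var(W) = E[W²] − (E[W])² = 19.72 − (3.64)² = 6.4704
sd(W) = √6.4704 ≈ 2.544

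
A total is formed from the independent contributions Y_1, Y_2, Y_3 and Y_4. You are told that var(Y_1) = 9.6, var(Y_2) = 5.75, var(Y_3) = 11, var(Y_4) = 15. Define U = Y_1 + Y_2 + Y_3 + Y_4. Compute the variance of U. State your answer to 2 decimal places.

41.35

By independence, var(U) = (1)²var(Y_1) + (1)²var(Y_2) + (1)²var(Y_3) + (1)²var(Y_4)
= (1)²·9.6 + (1)²·5.75 + (1)²·11 + (1)²·15 = 41.35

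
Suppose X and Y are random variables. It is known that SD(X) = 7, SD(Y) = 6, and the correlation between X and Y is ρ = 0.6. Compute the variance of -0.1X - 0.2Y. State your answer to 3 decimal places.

Var(X) = (7)² = 49;  Var(Y) = (6)² = 36
Cov(X,Y) = ρ·SD(X)·SD(Y) = 0.6·7·6 = 25.2
Var(-0.1X - 0.2Y) = (-0.1)²·Var(X) + (-0.2)²·Var(Y) + 2·(-0.1)·(-0.2)·Cov(X,Y)
= 0.01·49 + 0.04·36 + 0.04·25.2 = 2.938

2.938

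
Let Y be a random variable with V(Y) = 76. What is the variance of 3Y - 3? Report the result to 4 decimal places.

V(3Y - 3) = (3)²·V(Y) = 9·76 = 684

684.0000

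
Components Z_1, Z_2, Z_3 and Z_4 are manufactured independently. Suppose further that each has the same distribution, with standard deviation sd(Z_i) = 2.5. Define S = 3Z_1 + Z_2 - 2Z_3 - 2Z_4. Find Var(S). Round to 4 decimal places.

112.5000

Var(Z_i) = (2.5)² = 6.25
By independence, Var(S) = (3)²Var(Z_1) + (1)²Var(Z_2) + (-2)²Var(Z_3) + (-2)²Var(Z_4)
= (3)²·6.25 + (1)²·6.25 + (-2)²·6.25 + (-2)²·6.25 = 112.5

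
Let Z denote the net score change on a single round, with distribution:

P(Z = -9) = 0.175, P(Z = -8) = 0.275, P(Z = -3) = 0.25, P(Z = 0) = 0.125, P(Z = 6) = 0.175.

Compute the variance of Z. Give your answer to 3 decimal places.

28.249

E[Z] = (-9)(0.175) + (-8)(0.275) + (-3)(0.25) + (0)(0.125) + (6)(0.175) = -3.475
E[Z²] = (-9)²(0.175) + (-8)²(0.275) + (-3)²(0.25) + (0)²(0.125) + (6)²(0.175) = 40.325
V(Z) = E[Z²] − (E[Z])² = 40.325 − (-3.475)² = 28.249375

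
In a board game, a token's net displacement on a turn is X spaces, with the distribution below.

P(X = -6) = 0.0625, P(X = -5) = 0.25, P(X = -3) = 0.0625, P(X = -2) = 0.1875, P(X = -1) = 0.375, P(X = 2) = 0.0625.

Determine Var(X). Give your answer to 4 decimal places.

E[X] = (-6)(0.0625) + (-5)(0.25) + (-3)(0.0625) + (-2)(0.1875) + (-1)(0.375) + (2)(0.0625) = -2.4375
E[X²] = (-6)²(0.0625) + (-5)²(0.25) + (-3)²(0.0625) + (-2)²(0.1875) + (-1)²(0.375) + (2)²(0.0625) = 10.4375
Var(X) = E[X²] − (E[X])² = 10.4375 − (-2.4375)² = 4.49609375

4.4961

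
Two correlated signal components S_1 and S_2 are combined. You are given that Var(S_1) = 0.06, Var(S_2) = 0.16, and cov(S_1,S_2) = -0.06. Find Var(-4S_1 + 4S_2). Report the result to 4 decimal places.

Var(-4S_1 + 4S_2) = (-4)²·Var(S_1) + (4)²·Var(S_2) + 2·(-4)·(4)·cov(S_1,S_2)
= 16·0.06 + 16·0.16 + -32·-0.06 = 5.44

5.4400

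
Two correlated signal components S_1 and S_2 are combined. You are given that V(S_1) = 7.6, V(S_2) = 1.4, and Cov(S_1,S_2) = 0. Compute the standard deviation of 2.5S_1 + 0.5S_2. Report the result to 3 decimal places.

6.917

V(2.5S_1 + 0.5S_2) = (2.5)²·V(S_1) + (0.5)²·V(S_2) + 2·(2.5)·(0.5)·Cov(S_1,S_2)
= 6.25·7.6 + 0.25·1.4 + 2.5·0 = 47.85
σ(2.5S_1 + 0.5S_2) = √47.85 ≈ 6.917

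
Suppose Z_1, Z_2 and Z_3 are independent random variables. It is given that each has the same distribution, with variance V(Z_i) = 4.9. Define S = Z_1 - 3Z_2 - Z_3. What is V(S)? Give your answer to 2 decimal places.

By independence, V(S) = (1)²V(Z_1) + (-3)²V(Z_2) + (-1)²V(Z_3)
= (1)²·4.9 + (-3)²·4.9 + (-1)²·4.9 = 53.9

53.90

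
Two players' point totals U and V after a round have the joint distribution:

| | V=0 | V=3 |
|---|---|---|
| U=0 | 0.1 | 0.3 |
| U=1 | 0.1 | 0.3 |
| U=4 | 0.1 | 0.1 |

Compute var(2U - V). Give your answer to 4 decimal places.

12.2100

E[U] = 1.2,  E[V] = 2.1,  E[UV] = 2.1
var(U) = 3.6 − (1.2)² = 2.16;  var(V) = 6.3 − (2.1)² = 1.89
cov(U,V) = 2.1 − (1.2)(2.1) = -0.42
var(2U - V) = (2)²·2.16 + (-1)²·1.89 + 2·(2)·(-1)·-0.42 = 12.21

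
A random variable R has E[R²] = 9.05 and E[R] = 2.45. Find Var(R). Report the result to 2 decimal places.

3.05

Var(R) = 9.05 − (2.45)² = 3.0475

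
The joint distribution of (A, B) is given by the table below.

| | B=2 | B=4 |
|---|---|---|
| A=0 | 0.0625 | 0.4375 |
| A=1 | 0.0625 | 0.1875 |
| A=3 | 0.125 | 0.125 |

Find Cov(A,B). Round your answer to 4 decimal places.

-0.3750

E[A] = 1,  E[B] = 3.5
E[AB] = 3.125
Cov(A,B) = E[AB] − E[A]E[B] = 3.125 − (1)(3.5) = -0.375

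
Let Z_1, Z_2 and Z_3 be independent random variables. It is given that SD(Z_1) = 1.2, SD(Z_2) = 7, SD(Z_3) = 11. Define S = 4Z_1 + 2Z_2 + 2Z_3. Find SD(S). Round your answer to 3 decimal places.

26.515

Var(Z_1) = 1.44, Var(Z_2) = 49, Var(Z_3) = 121
By independence, Var(S) = (4)²Var(Z_1) + (2)²Var(Z_2) + (2)²Var(Z_3)
= (4)²·1.44 + (2)²·49 + (2)²·121 = 703.04
SD(S) = √703.04 ≈ 26.515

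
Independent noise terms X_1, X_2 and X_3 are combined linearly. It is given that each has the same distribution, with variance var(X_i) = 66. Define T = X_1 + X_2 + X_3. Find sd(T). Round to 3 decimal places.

By independence, var(T) = (1)²var(X_1) + (1)²var(X_2) + (1)²var(X_3)
= (1)²·66 + (1)²·66 + (1)²·66 = 198
sd(T) = √198 ≈ 14.071

14.071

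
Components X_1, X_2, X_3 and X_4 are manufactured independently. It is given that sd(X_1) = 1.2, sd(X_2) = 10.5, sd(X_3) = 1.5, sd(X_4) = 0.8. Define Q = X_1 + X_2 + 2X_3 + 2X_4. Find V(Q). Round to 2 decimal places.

123.25

V(X_1) = 1.44, V(X_2) = 110.25, V(X_3) = 2.25, V(X_4) = 0.64
By independence, V(Q) = (1)²V(X_1) + (1)²V(X_2) + (2)²V(X_3) + (2)²V(X_4)
= (1)²·1.44 + (1)²·110.25 + (2)²·2.25 + (2)²·0.64 = 123.25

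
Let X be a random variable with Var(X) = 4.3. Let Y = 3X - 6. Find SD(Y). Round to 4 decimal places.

6.2209

Var(3X - 6) = (3)²·4.3 = 38.7
SD(Y) = √38.7 ≈ 6.2209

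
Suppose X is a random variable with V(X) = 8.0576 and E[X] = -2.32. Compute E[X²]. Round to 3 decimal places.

13.440

E[X²] = V(X) + (E[X])² = 8.0576 + (-2.32)² = 13.44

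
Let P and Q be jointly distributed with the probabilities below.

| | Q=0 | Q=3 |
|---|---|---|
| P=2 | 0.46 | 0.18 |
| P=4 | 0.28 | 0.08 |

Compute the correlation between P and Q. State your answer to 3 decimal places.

-0.065

E[P] = 2.72,  E[Q] = 0.78
E[PQ] = 2.04
cov(P,Q) = E[PQ] − E[P]E[Q] = 2.04 − (2.72)(0.78) = -0.0816
Var(P) = 0.9216,  Var(Q) = 1.7316
ρ = -0.0816 / √(0.9216·1.7316) ≈ -0.065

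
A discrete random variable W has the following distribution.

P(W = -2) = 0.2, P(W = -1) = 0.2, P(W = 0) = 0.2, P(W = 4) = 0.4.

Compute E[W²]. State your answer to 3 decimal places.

7.400

E[W²] = (-2)²(0.2) + (-1)²(0.2) + (0)²(0.2) + (4)²(0.4) = 7.4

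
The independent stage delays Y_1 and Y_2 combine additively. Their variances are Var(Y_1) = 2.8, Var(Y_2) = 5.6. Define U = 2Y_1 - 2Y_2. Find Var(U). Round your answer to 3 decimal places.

By independence, Var(U) = (2)²Var(Y_1) + (-2)²Var(Y_2)
= (2)²·2.8 + (-2)²·5.6 = 33.6

33.600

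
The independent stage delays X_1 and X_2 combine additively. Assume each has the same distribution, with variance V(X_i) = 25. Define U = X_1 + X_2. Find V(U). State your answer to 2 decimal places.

By independence, V(U) = (1)²V(X_1) + (1)²V(X_2)
= (1)²·25 + (1)²·25 = 50

50.00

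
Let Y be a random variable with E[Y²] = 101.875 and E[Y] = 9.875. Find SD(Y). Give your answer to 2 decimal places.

2.09

V(Y) = 101.875 − (9.875)² = 4.359375
SD(Y) = √4.359375 ≈ 2.09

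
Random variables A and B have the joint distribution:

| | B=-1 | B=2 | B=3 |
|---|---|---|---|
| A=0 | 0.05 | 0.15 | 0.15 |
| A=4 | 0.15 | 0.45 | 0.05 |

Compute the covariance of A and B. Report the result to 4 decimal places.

-0.5600

E[A] = 2.6,  E[B] = 1.6
E[AB] = 3.6
cov(A,B) = E[AB] − E[A]E[B] = 3.6 − (2.6)(1.6) = -0.56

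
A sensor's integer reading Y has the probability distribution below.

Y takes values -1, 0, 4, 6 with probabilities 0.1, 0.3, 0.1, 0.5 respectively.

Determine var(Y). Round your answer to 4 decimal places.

8.8100

E[Y] = (-1)(0.1) + (0)(0.3) + (4)(0.1) + (6)(0.5) = 3.3
E[Y²] = (-1)²(0.1) + (0)²(0.3) + (4)²(0.1) + (6)²(0.5) = 19.7
var(Y) = E[Y²] − (E[Y])² = 19.7 − (3.3)² = 8.81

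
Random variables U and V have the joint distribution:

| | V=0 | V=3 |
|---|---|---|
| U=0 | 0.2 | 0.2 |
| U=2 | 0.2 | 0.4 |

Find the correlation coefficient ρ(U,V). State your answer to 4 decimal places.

0.1667

E[U] = 1.2,  E[V] = 1.8
E[UV] = 2.4
Cov(U,V) = E[UV] − E[U]E[V] = 2.4 − (1.2)(1.8) = 0.24
var(U) = 0.96,  var(V) = 2.16
ρ = 0.24 / √(0.96·2.16) ≈ 0.1667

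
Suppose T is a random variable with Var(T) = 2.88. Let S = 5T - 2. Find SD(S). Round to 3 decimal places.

Var(5T - 2) = (5)²·2.88 = 72
SD(S) = √72 ≈ 8.485

8.485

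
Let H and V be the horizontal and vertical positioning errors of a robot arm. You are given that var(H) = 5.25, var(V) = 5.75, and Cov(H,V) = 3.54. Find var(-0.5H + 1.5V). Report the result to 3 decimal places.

8.940

var(-0.5H + 1.5V) = (-0.5)²·var(H) + (1.5)²·var(V) + 2·(-0.5)·(1.5)·Cov(H,V)
= 0.25·5.25 + 2.25·5.75 + -1.5·3.54 = 8.94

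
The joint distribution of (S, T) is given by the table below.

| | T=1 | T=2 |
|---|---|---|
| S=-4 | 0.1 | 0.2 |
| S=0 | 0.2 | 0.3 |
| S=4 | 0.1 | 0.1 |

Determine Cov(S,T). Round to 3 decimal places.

E[S] = -0.4,  E[T] = 1.6
E[ST] = -0.8
Cov(S,T) = E[ST] − E[S]E[T] = -0.8 − (-0.4)(1.6) = -0.16

-0.160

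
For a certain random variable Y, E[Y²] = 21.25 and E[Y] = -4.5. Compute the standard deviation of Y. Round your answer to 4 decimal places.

1.0000

Var(Y) = 21.25 − (-4.5)² = 1
SD(Y) = √1 ≈ 1.0000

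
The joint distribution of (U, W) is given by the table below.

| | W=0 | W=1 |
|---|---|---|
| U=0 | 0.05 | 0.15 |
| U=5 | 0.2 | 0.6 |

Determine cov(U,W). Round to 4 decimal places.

0.0000

E[U] = 4,  E[W] = 0.75
E[UW] = 3
cov(U,W) = E[UW] − E[U]E[W] = 3 − (4)(0.75) = 0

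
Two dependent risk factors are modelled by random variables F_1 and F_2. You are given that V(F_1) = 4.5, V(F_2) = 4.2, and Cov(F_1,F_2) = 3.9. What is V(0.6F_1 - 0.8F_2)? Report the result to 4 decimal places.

V(0.6F_1 - 0.8F_2) = (0.6)²·V(F_1) + (-0.8)²·V(F_2) + 2·(0.6)·(-0.8)·Cov(F_1,F_2)
= 0.36·4.5 + 0.64·4.2 + -0.96·3.9 = 0.564

0.5640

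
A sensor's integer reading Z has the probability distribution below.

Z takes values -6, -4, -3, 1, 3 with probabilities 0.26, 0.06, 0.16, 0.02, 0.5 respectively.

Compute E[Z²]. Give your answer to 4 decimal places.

16.2800

E[Z²] = (-6)²(0.26) + (-4)²(0.06) + (-3)²(0.16) + (1)²(0.02) + (3)²(0.5) = 16.28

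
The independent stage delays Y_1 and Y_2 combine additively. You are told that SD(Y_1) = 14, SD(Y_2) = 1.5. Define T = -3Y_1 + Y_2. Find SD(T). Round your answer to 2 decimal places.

42.03

Var(Y_1) = 196, Var(Y_2) = 2.25
By independence, Var(T) = (-3)²Var(Y_1) + (1)²Var(Y_2)
= (-3)²·196 + (1)²·2.25 = 1766.25
SD(T) = √1766.25 ≈ 42.03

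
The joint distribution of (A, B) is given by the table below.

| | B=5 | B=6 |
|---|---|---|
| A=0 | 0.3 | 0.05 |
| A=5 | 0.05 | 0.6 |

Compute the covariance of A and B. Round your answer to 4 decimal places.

E[A] = 3.25,  E[B] = 5.65
E[AB] = 19.25
Cov(A,B) = E[AB] − E[A]E[B] = 19.25 − (3.25)(5.65) = 0.8875

0.8875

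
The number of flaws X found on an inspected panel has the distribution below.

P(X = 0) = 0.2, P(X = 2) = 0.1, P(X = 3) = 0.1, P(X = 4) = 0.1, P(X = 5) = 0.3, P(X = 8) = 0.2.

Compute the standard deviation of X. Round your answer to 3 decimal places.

E[X] = (0)(0.2) + (2)(0.1) + (3)(0.1) + (4)(0.1) + (5)(0.3) + (8)(0.2) = 4
E[X²] = (0)²(0.2) + (2)²(0.1) + (3)²(0.1) + (4)²(0.1) + (5)²(0.3) + (8)²(0.2) = 23.2
var(X) = E[X²] − (E[X])² = 23.2 − (4)² = 7.2
σ(X) = √7.2 ≈ 2.683

2.683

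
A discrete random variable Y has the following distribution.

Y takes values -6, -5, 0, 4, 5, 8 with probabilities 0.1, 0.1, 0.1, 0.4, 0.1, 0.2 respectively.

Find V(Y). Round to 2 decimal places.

21.04

E[Y] = (-6)(0.1) + (-5)(0.1) + (0)(0.1) + (4)(0.4) + (5)(0.1) + (8)(0.2) = 2.6
E[Y²] = (-6)²(0.1) + (-5)²(0.1) + (0)²(0.1) + (4)²(0.4) + (5)²(0.1) + (8)²(0.2) = 27.8
V(Y) = E[Y²] − (E[Y])² = 27.8 − (2.6)² = 21.04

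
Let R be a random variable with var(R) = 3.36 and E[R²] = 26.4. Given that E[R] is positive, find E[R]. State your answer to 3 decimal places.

(E[R])² = E[R²] − var(R) = 26.4 − 3.36 = 23.04
E[R] = √23.04 = 4.8

4.800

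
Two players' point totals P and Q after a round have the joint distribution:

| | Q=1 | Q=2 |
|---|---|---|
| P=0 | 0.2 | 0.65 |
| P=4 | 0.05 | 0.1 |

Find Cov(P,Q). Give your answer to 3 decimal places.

-0.050

E[P] = 0.6,  E[Q] = 1.75
E[PQ] = 1
Cov(P,Q) = E[PQ] − E[P]E[Q] = 1 − (0.6)(1.75) = -0.05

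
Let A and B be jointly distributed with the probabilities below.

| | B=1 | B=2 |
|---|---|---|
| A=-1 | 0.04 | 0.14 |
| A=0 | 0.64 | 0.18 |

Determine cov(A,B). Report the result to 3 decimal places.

E[A] = -0.18,  E[B] = 1.32
E[AB] = -0.32
cov(A,B) = E[AB] − E[A]E[B] = -0.32 − (-0.18)(1.32) = -0.0824

-0.082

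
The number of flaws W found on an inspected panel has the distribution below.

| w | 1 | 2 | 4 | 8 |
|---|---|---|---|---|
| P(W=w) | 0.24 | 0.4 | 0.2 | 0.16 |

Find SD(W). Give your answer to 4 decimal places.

2.3549

E[W] = (1)(0.24) + (2)(0.4) + (4)(0.2) + (8)(0.16) = 3.12
E[W²] = (1)²(0.24) + (2)²(0.4) + (4)²(0.2) + (8)²(0.16) = 15.28
var(W) = E[W²] − (E[W])² = 15.28 − (3.12)² = 5.5456
SD(W) = √5.5456 ≈ 2.3549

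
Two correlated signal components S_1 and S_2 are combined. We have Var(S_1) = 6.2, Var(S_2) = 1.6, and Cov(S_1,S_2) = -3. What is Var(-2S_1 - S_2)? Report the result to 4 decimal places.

14.4000

Var(-2S_1 - S_2) = (-2)²·Var(S_1) + (-1)²·Var(S_2) + 2·(-2)·(-1)·Cov(S_1,S_2)
= 4·6.2 + 1·1.6 + 4·-3 = 14.4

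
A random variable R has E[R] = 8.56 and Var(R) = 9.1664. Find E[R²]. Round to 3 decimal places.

E[R²] = Var(R) + (E[R])² = 9.1664 + (8.56)² = 82.44

82.440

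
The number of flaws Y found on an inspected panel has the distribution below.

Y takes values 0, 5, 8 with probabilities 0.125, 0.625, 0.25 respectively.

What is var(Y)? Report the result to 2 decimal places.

E[Y] = (0)(0.125) + (5)(0.625) + (8)(0.25) = 5.125
E[Y²] = (0)²(0.125) + (5)²(0.625) + (8)²(0.25) = 31.625
var(Y) = E[Y²] − (E[Y])² = 31.625 − (5.125)² = 5.359375

5.36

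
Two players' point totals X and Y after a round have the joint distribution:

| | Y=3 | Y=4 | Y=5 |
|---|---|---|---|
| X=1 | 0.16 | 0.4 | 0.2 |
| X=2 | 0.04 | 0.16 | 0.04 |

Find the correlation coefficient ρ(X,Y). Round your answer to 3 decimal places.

E[X] = 1.24,  E[Y] = 4.04
E[XY] = 5
cov(X,Y) = E[XY] − E[X]E[Y] = 5 − (1.24)(4.04) = -0.0096
Var(X) = 0.1824,  Var(Y) = 0.4384
ρ = -0.0096 / √(0.1824·0.4384) ≈ -0.034

-0.034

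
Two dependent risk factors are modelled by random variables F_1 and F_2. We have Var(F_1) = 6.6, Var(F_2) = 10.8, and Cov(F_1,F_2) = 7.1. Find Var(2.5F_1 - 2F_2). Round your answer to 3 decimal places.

Var(2.5F_1 - 2F_2) = (2.5)²·Var(F_1) + (-2)²·Var(F_2) + 2·(2.5)·(-2)·Cov(F_1,F_2)
= 6.25·6.6 + 4·10.8 + -10·7.1 = 13.45

13.450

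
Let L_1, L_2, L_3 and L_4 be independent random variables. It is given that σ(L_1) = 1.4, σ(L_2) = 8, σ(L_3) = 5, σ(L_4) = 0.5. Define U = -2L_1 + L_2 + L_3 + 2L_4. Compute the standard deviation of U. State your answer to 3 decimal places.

Var(L_1) = 1.96, Var(L_2) = 64, Var(L_3) = 25, Var(L_4) = 0.25
By independence, Var(U) = (-2)²Var(L_1) + (1)²Var(L_2) + (1)²Var(L_3) + (2)²Var(L_4)
= (-2)²·1.96 + (1)²·64 + (1)²·25 + (2)²·0.25 = 97.84
σ(U) = √97.84 ≈ 9.891

9.891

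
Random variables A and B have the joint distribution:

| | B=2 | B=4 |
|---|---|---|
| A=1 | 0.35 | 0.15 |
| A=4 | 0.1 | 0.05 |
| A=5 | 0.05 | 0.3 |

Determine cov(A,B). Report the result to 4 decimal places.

E[A] = 2.85,  E[B] = 3
E[AB] = 9.4
cov(A,B) = E[AB] − E[A]E[B] = 9.4 − (2.85)(3) = 0.85

0.8500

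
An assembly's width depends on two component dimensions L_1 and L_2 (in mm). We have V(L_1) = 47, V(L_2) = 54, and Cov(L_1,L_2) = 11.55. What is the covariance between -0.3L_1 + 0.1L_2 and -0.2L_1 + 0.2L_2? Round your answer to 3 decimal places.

Cov(-0.3L_1 + 0.1L_2, -0.2L_1 + 0.2L_2) = (-0.3)(-0.2)V(L_1) + (0.1)(0.2)V(L_2) + [(-0.3)(0.2) + (0.1)(-0.2)]Cov(L_1,L_2)
= 0.06·47 + 0.02·54 + -0.08·11.55 = 2.976

2.976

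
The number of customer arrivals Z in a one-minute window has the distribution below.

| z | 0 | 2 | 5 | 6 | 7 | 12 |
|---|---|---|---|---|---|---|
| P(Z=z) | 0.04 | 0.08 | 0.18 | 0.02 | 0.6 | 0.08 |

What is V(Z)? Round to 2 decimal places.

E[Z] = (0)(0.04) + (2)(0.08) + (5)(0.18) + (6)(0.02) + (7)(0.6) + (12)(0.08) = 6.34
E[Z²] = (0)²(0.04) + (2)²(0.08) + (5)²(0.18) + (6)²(0.02) + (7)²(0.6) + (12)²(0.08) = 46.46
V(Z) = E[Z²] − (E[Z])² = 46.46 − (6.34)² = 6.2644

6.26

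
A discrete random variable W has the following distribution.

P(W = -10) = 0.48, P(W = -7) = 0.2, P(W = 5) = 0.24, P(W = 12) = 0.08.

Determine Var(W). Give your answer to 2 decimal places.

E[W] = (-10)(0.48) + (-7)(0.2) + (5)(0.24) + (12)(0.08) = -4.04
E[W²] = (-10)²(0.48) + (-7)²(0.2) + (5)²(0.24) + (12)²(0.08) = 75.32
Var(W) = E[W²] − (E[W])² = 75.32 − (-4.04)² = 58.9984

59.00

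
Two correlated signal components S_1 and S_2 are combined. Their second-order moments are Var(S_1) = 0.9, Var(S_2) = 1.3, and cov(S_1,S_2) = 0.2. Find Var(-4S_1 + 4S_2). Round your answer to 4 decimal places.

28.8000

Var(-4S_1 + 4S_2) = (-4)²·Var(S_1) + (4)²·Var(S_2) + 2·(-4)·(4)·cov(S_1,S_2)
= 16·0.9 + 16·1.3 + -32·0.2 = 28.8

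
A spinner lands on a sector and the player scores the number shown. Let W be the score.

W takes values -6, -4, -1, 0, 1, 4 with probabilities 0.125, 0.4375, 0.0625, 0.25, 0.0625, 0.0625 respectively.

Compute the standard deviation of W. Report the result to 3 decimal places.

2.750

E[W] = (-6)(0.125) + (-4)(0.4375) + (-1)(0.0625) + (0)(0.25) + (1)(0.0625) + (4)(0.0625) = -2.25
E[W²] = (-6)²(0.125) + (-4)²(0.4375) + (-1)²(0.0625) + (0)²(0.25) + (1)²(0.0625) + (4)²(0.0625) = 12.625
Var(W) = E[W²] − (E[W])² = 12.625 − (-2.25)² = 7.5625
sd(W) = √7.5625 ≈ 2.750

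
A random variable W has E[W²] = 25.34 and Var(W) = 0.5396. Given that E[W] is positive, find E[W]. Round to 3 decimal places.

(E[W])² = E[W²] − Var(W) = 25.34 − 0.5396 = 24.8004
E[W] = √24.8004 = 4.98

4.980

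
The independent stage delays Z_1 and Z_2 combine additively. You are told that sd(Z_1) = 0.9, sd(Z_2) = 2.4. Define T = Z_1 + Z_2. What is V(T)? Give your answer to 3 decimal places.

V(Z_1) = 0.81, V(Z_2) = 5.76
By independence, V(T) = (1)²V(Z_1) + (1)²V(Z_2)
= (1)²·0.81 + (1)²·5.76 = 6.57

6.570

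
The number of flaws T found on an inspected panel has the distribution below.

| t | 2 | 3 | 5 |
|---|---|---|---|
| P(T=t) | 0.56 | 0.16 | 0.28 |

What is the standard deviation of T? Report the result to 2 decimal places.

E[T] = (2)(0.56) + (3)(0.16) + (5)(0.28) = 3
E[T²] = (2)²(0.56) + (3)²(0.16) + (5)²(0.28) = 10.68
var(T) = E[T²] − (E[T])² = 10.68 − (3)² = 1.68
SD(T) = √1.68 ≈ 1.30

1.30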